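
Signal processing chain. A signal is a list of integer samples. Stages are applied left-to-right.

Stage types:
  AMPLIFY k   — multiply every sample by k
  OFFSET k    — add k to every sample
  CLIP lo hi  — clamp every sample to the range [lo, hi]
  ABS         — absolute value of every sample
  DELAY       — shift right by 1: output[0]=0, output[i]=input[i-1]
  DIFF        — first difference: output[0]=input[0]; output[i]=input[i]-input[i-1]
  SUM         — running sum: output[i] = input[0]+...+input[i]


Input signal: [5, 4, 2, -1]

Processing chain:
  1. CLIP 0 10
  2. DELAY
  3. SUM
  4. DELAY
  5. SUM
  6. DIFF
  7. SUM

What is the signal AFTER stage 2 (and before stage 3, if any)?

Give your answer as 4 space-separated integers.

Input: [5, 4, 2, -1]
Stage 1 (CLIP 0 10): clip(5,0,10)=5, clip(4,0,10)=4, clip(2,0,10)=2, clip(-1,0,10)=0 -> [5, 4, 2, 0]
Stage 2 (DELAY): [0, 5, 4, 2] = [0, 5, 4, 2] -> [0, 5, 4, 2]

Answer: 0 5 4 2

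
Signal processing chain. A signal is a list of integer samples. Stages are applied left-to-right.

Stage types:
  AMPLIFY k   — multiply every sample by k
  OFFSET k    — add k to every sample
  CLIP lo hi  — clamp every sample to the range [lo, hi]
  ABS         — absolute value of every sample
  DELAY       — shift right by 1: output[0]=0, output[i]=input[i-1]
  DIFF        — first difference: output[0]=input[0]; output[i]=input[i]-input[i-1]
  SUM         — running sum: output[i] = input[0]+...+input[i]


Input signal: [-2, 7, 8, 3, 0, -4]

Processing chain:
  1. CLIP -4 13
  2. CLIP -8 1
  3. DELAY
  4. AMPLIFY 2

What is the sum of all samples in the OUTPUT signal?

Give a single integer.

Answer: 2

Derivation:
Input: [-2, 7, 8, 3, 0, -4]
Stage 1 (CLIP -4 13): clip(-2,-4,13)=-2, clip(7,-4,13)=7, clip(8,-4,13)=8, clip(3,-4,13)=3, clip(0,-4,13)=0, clip(-4,-4,13)=-4 -> [-2, 7, 8, 3, 0, -4]
Stage 2 (CLIP -8 1): clip(-2,-8,1)=-2, clip(7,-8,1)=1, clip(8,-8,1)=1, clip(3,-8,1)=1, clip(0,-8,1)=0, clip(-4,-8,1)=-4 -> [-2, 1, 1, 1, 0, -4]
Stage 3 (DELAY): [0, -2, 1, 1, 1, 0] = [0, -2, 1, 1, 1, 0] -> [0, -2, 1, 1, 1, 0]
Stage 4 (AMPLIFY 2): 0*2=0, -2*2=-4, 1*2=2, 1*2=2, 1*2=2, 0*2=0 -> [0, -4, 2, 2, 2, 0]
Output sum: 2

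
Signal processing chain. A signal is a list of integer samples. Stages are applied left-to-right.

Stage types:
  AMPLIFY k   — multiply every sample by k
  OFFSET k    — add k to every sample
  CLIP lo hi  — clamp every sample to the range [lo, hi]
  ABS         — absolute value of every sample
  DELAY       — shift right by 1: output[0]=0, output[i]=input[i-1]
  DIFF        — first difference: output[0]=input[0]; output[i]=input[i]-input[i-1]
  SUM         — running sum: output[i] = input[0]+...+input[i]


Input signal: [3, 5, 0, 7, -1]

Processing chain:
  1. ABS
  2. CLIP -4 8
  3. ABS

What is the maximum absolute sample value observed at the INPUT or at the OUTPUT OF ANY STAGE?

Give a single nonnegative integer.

Input: [3, 5, 0, 7, -1] (max |s|=7)
Stage 1 (ABS): |3|=3, |5|=5, |0|=0, |7|=7, |-1|=1 -> [3, 5, 0, 7, 1] (max |s|=7)
Stage 2 (CLIP -4 8): clip(3,-4,8)=3, clip(5,-4,8)=5, clip(0,-4,8)=0, clip(7,-4,8)=7, clip(1,-4,8)=1 -> [3, 5, 0, 7, 1] (max |s|=7)
Stage 3 (ABS): |3|=3, |5|=5, |0|=0, |7|=7, |1|=1 -> [3, 5, 0, 7, 1] (max |s|=7)
Overall max amplitude: 7

Answer: 7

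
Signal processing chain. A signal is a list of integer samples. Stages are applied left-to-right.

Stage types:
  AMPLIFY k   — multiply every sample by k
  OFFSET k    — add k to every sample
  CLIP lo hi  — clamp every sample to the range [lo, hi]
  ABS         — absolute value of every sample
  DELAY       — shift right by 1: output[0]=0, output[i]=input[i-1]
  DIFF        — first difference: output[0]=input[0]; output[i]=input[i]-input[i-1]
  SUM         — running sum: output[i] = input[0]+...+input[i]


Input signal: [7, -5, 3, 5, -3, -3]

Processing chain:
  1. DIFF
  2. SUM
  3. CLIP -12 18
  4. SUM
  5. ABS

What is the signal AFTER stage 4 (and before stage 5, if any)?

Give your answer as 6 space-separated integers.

Input: [7, -5, 3, 5, -3, -3]
Stage 1 (DIFF): s[0]=7, -5-7=-12, 3--5=8, 5-3=2, -3-5=-8, -3--3=0 -> [7, -12, 8, 2, -8, 0]
Stage 2 (SUM): sum[0..0]=7, sum[0..1]=-5, sum[0..2]=3, sum[0..3]=5, sum[0..4]=-3, sum[0..5]=-3 -> [7, -5, 3, 5, -3, -3]
Stage 3 (CLIP -12 18): clip(7,-12,18)=7, clip(-5,-12,18)=-5, clip(3,-12,18)=3, clip(5,-12,18)=5, clip(-3,-12,18)=-3, clip(-3,-12,18)=-3 -> [7, -5, 3, 5, -3, -3]
Stage 4 (SUM): sum[0..0]=7, sum[0..1]=2, sum[0..2]=5, sum[0..3]=10, sum[0..4]=7, sum[0..5]=4 -> [7, 2, 5, 10, 7, 4]

Answer: 7 2 5 10 7 4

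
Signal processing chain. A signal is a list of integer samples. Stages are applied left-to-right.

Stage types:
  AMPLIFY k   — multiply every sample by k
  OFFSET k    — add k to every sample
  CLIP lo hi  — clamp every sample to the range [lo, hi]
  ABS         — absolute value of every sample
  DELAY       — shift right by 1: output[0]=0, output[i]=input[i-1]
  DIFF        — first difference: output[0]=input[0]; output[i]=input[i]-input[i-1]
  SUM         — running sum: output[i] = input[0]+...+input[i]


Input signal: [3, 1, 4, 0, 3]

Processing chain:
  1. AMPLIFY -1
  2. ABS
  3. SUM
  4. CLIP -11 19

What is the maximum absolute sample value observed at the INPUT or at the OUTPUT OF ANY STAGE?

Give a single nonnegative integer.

Input: [3, 1, 4, 0, 3] (max |s|=4)
Stage 1 (AMPLIFY -1): 3*-1=-3, 1*-1=-1, 4*-1=-4, 0*-1=0, 3*-1=-3 -> [-3, -1, -4, 0, -3] (max |s|=4)
Stage 2 (ABS): |-3|=3, |-1|=1, |-4|=4, |0|=0, |-3|=3 -> [3, 1, 4, 0, 3] (max |s|=4)
Stage 3 (SUM): sum[0..0]=3, sum[0..1]=4, sum[0..2]=8, sum[0..3]=8, sum[0..4]=11 -> [3, 4, 8, 8, 11] (max |s|=11)
Stage 4 (CLIP -11 19): clip(3,-11,19)=3, clip(4,-11,19)=4, clip(8,-11,19)=8, clip(8,-11,19)=8, clip(11,-11,19)=11 -> [3, 4, 8, 8, 11] (max |s|=11)
Overall max amplitude: 11

Answer: 11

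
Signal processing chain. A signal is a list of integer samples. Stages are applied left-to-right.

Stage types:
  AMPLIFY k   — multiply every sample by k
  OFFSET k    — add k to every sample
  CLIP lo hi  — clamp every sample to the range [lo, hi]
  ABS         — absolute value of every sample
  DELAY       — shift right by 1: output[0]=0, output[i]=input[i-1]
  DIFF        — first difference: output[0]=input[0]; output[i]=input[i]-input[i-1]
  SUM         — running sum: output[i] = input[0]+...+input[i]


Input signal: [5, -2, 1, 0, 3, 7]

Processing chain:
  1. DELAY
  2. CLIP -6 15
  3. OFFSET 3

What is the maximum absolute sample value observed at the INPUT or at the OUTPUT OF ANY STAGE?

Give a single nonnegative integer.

Input: [5, -2, 1, 0, 3, 7] (max |s|=7)
Stage 1 (DELAY): [0, 5, -2, 1, 0, 3] = [0, 5, -2, 1, 0, 3] -> [0, 5, -2, 1, 0, 3] (max |s|=5)
Stage 2 (CLIP -6 15): clip(0,-6,15)=0, clip(5,-6,15)=5, clip(-2,-6,15)=-2, clip(1,-6,15)=1, clip(0,-6,15)=0, clip(3,-6,15)=3 -> [0, 5, -2, 1, 0, 3] (max |s|=5)
Stage 3 (OFFSET 3): 0+3=3, 5+3=8, -2+3=1, 1+3=4, 0+3=3, 3+3=6 -> [3, 8, 1, 4, 3, 6] (max |s|=8)
Overall max amplitude: 8

Answer: 8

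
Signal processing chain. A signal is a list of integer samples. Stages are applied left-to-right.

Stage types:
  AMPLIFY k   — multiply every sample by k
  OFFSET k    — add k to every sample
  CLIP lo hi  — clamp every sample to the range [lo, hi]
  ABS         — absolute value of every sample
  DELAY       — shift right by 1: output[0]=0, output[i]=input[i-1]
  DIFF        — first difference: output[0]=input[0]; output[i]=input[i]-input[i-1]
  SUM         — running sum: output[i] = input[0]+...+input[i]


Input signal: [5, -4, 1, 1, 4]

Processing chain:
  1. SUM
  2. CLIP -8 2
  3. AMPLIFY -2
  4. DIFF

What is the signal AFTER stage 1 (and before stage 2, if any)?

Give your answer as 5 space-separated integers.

Input: [5, -4, 1, 1, 4]
Stage 1 (SUM): sum[0..0]=5, sum[0..1]=1, sum[0..2]=2, sum[0..3]=3, sum[0..4]=7 -> [5, 1, 2, 3, 7]

Answer: 5 1 2 3 7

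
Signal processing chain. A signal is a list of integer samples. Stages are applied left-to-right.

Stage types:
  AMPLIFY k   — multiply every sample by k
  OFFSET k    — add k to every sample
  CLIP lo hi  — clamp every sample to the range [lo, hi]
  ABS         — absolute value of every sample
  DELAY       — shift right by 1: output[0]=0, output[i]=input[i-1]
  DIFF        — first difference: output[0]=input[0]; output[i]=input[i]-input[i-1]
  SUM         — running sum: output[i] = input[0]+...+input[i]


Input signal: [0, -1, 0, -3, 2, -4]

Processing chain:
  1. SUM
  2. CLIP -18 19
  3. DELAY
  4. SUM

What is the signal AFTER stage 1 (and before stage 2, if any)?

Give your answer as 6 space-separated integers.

Input: [0, -1, 0, -3, 2, -4]
Stage 1 (SUM): sum[0..0]=0, sum[0..1]=-1, sum[0..2]=-1, sum[0..3]=-4, sum[0..4]=-2, sum[0..5]=-6 -> [0, -1, -1, -4, -2, -6]

Answer: 0 -1 -1 -4 -2 -6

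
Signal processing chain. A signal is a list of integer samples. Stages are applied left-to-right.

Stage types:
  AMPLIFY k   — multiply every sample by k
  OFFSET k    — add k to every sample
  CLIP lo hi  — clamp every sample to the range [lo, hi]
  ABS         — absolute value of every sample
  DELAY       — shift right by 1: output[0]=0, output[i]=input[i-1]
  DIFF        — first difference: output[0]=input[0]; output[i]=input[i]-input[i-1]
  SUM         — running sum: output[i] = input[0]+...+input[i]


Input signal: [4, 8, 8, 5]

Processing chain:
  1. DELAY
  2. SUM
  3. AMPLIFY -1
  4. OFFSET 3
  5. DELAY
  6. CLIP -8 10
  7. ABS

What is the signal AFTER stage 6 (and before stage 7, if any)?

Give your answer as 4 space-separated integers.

Input: [4, 8, 8, 5]
Stage 1 (DELAY): [0, 4, 8, 8] = [0, 4, 8, 8] -> [0, 4, 8, 8]
Stage 2 (SUM): sum[0..0]=0, sum[0..1]=4, sum[0..2]=12, sum[0..3]=20 -> [0, 4, 12, 20]
Stage 3 (AMPLIFY -1): 0*-1=0, 4*-1=-4, 12*-1=-12, 20*-1=-20 -> [0, -4, -12, -20]
Stage 4 (OFFSET 3): 0+3=3, -4+3=-1, -12+3=-9, -20+3=-17 -> [3, -1, -9, -17]
Stage 5 (DELAY): [0, 3, -1, -9] = [0, 3, -1, -9] -> [0, 3, -1, -9]
Stage 6 (CLIP -8 10): clip(0,-8,10)=0, clip(3,-8,10)=3, clip(-1,-8,10)=-1, clip(-9,-8,10)=-8 -> [0, 3, -1, -8]

Answer: 0 3 -1 -8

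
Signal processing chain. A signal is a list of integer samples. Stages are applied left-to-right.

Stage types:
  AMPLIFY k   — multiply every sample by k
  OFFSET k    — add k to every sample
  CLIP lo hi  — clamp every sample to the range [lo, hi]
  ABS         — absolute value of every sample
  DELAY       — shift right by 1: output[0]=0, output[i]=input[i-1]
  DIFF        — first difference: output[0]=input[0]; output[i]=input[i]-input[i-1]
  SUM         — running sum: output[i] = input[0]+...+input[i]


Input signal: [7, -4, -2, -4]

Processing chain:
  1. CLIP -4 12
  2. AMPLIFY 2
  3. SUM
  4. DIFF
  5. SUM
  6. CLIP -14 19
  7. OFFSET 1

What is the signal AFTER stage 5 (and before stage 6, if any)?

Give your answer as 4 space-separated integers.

Input: [7, -4, -2, -4]
Stage 1 (CLIP -4 12): clip(7,-4,12)=7, clip(-4,-4,12)=-4, clip(-2,-4,12)=-2, clip(-4,-4,12)=-4 -> [7, -4, -2, -4]
Stage 2 (AMPLIFY 2): 7*2=14, -4*2=-8, -2*2=-4, -4*2=-8 -> [14, -8, -4, -8]
Stage 3 (SUM): sum[0..0]=14, sum[0..1]=6, sum[0..2]=2, sum[0..3]=-6 -> [14, 6, 2, -6]
Stage 4 (DIFF): s[0]=14, 6-14=-8, 2-6=-4, -6-2=-8 -> [14, -8, -4, -8]
Stage 5 (SUM): sum[0..0]=14, sum[0..1]=6, sum[0..2]=2, sum[0..3]=-6 -> [14, 6, 2, -6]

Answer: 14 6 2 -6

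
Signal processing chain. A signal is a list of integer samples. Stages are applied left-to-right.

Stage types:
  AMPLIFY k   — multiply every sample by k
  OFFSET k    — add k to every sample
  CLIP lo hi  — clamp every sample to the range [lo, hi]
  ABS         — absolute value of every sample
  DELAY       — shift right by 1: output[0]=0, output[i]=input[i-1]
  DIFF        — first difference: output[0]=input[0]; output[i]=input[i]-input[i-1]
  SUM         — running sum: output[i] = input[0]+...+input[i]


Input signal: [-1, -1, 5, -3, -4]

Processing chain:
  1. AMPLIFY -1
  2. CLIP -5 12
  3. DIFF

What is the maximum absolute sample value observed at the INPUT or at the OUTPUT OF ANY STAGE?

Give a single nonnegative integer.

Input: [-1, -1, 5, -3, -4] (max |s|=5)
Stage 1 (AMPLIFY -1): -1*-1=1, -1*-1=1, 5*-1=-5, -3*-1=3, -4*-1=4 -> [1, 1, -5, 3, 4] (max |s|=5)
Stage 2 (CLIP -5 12): clip(1,-5,12)=1, clip(1,-5,12)=1, clip(-5,-5,12)=-5, clip(3,-5,12)=3, clip(4,-5,12)=4 -> [1, 1, -5, 3, 4] (max |s|=5)
Stage 3 (DIFF): s[0]=1, 1-1=0, -5-1=-6, 3--5=8, 4-3=1 -> [1, 0, -6, 8, 1] (max |s|=8)
Overall max amplitude: 8

Answer: 8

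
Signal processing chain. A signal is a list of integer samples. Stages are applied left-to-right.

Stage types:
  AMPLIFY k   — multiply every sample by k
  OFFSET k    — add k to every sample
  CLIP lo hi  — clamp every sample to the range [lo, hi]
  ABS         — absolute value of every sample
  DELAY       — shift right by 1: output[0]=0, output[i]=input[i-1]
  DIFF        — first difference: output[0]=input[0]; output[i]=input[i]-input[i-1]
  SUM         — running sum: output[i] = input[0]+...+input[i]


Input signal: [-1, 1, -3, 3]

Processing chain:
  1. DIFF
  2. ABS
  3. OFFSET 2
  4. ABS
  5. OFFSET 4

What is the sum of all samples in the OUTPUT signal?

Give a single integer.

Answer: 37

Derivation:
Input: [-1, 1, -3, 3]
Stage 1 (DIFF): s[0]=-1, 1--1=2, -3-1=-4, 3--3=6 -> [-1, 2, -4, 6]
Stage 2 (ABS): |-1|=1, |2|=2, |-4|=4, |6|=6 -> [1, 2, 4, 6]
Stage 3 (OFFSET 2): 1+2=3, 2+2=4, 4+2=6, 6+2=8 -> [3, 4, 6, 8]
Stage 4 (ABS): |3|=3, |4|=4, |6|=6, |8|=8 -> [3, 4, 6, 8]
Stage 5 (OFFSET 4): 3+4=7, 4+4=8, 6+4=10, 8+4=12 -> [7, 8, 10, 12]
Output sum: 37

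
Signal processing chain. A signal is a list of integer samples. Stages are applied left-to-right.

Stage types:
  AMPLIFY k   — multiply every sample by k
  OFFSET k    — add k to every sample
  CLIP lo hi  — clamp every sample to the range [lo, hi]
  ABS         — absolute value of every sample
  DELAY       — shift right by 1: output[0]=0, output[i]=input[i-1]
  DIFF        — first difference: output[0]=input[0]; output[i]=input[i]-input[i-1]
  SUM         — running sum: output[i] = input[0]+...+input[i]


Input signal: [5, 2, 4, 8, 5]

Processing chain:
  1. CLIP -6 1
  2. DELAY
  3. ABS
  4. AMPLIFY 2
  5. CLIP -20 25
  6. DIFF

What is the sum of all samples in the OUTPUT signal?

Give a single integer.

Input: [5, 2, 4, 8, 5]
Stage 1 (CLIP -6 1): clip(5,-6,1)=1, clip(2,-6,1)=1, clip(4,-6,1)=1, clip(8,-6,1)=1, clip(5,-6,1)=1 -> [1, 1, 1, 1, 1]
Stage 2 (DELAY): [0, 1, 1, 1, 1] = [0, 1, 1, 1, 1] -> [0, 1, 1, 1, 1]
Stage 3 (ABS): |0|=0, |1|=1, |1|=1, |1|=1, |1|=1 -> [0, 1, 1, 1, 1]
Stage 4 (AMPLIFY 2): 0*2=0, 1*2=2, 1*2=2, 1*2=2, 1*2=2 -> [0, 2, 2, 2, 2]
Stage 5 (CLIP -20 25): clip(0,-20,25)=0, clip(2,-20,25)=2, clip(2,-20,25)=2, clip(2,-20,25)=2, clip(2,-20,25)=2 -> [0, 2, 2, 2, 2]
Stage 6 (DIFF): s[0]=0, 2-0=2, 2-2=0, 2-2=0, 2-2=0 -> [0, 2, 0, 0, 0]
Output sum: 2

Answer: 2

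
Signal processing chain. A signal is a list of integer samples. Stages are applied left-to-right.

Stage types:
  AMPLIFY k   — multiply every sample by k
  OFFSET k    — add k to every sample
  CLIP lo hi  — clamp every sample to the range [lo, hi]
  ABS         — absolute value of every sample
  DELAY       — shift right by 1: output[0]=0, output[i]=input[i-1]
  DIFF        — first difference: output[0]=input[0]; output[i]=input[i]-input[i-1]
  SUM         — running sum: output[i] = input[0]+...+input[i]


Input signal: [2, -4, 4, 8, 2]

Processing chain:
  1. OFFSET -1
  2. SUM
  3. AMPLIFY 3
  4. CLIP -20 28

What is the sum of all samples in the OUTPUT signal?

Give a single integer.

Input: [2, -4, 4, 8, 2]
Stage 1 (OFFSET -1): 2+-1=1, -4+-1=-5, 4+-1=3, 8+-1=7, 2+-1=1 -> [1, -5, 3, 7, 1]
Stage 2 (SUM): sum[0..0]=1, sum[0..1]=-4, sum[0..2]=-1, sum[0..3]=6, sum[0..4]=7 -> [1, -4, -1, 6, 7]
Stage 3 (AMPLIFY 3): 1*3=3, -4*3=-12, -1*3=-3, 6*3=18, 7*3=21 -> [3, -12, -3, 18, 21]
Stage 4 (CLIP -20 28): clip(3,-20,28)=3, clip(-12,-20,28)=-12, clip(-3,-20,28)=-3, clip(18,-20,28)=18, clip(21,-20,28)=21 -> [3, -12, -3, 18, 21]
Output sum: 27

Answer: 27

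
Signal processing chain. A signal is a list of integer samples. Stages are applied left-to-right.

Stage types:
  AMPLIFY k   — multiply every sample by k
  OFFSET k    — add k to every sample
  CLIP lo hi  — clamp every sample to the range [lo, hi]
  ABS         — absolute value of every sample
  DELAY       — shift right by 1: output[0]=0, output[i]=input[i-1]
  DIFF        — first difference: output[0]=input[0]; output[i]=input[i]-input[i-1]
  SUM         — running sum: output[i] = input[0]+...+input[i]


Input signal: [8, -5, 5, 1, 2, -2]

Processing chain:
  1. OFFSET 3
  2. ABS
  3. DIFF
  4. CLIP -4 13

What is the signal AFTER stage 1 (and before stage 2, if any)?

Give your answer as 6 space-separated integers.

Input: [8, -5, 5, 1, 2, -2]
Stage 1 (OFFSET 3): 8+3=11, -5+3=-2, 5+3=8, 1+3=4, 2+3=5, -2+3=1 -> [11, -2, 8, 4, 5, 1]

Answer: 11 -2 8 4 5 1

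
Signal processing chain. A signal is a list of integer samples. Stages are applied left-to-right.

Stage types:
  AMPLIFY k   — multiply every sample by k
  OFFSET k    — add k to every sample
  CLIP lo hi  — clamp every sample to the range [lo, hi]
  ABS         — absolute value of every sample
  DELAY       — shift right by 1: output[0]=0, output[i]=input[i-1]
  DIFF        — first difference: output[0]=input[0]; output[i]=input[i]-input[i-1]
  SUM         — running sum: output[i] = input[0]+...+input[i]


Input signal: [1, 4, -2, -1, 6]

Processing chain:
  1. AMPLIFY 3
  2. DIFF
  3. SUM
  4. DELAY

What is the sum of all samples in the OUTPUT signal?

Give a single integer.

Input: [1, 4, -2, -1, 6]
Stage 1 (AMPLIFY 3): 1*3=3, 4*3=12, -2*3=-6, -1*3=-3, 6*3=18 -> [3, 12, -6, -3, 18]
Stage 2 (DIFF): s[0]=3, 12-3=9, -6-12=-18, -3--6=3, 18--3=21 -> [3, 9, -18, 3, 21]
Stage 3 (SUM): sum[0..0]=3, sum[0..1]=12, sum[0..2]=-6, sum[0..3]=-3, sum[0..4]=18 -> [3, 12, -6, -3, 18]
Stage 4 (DELAY): [0, 3, 12, -6, -3] = [0, 3, 12, -6, -3] -> [0, 3, 12, -6, -3]
Output sum: 6

Answer: 6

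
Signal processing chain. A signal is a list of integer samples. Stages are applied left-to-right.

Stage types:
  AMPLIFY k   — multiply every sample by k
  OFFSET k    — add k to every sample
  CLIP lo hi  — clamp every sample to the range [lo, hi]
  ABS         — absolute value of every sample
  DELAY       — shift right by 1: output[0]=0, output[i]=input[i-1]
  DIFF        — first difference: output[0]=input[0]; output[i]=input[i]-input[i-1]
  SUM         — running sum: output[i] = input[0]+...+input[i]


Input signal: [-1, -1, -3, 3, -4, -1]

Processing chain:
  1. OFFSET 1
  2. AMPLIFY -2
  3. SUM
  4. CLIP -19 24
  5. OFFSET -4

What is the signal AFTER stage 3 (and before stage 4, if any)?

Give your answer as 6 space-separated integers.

Input: [-1, -1, -3, 3, -4, -1]
Stage 1 (OFFSET 1): -1+1=0, -1+1=0, -3+1=-2, 3+1=4, -4+1=-3, -1+1=0 -> [0, 0, -2, 4, -3, 0]
Stage 2 (AMPLIFY -2): 0*-2=0, 0*-2=0, -2*-2=4, 4*-2=-8, -3*-2=6, 0*-2=0 -> [0, 0, 4, -8, 6, 0]
Stage 3 (SUM): sum[0..0]=0, sum[0..1]=0, sum[0..2]=4, sum[0..3]=-4, sum[0..4]=2, sum[0..5]=2 -> [0, 0, 4, -4, 2, 2]

Answer: 0 0 4 -4 2 2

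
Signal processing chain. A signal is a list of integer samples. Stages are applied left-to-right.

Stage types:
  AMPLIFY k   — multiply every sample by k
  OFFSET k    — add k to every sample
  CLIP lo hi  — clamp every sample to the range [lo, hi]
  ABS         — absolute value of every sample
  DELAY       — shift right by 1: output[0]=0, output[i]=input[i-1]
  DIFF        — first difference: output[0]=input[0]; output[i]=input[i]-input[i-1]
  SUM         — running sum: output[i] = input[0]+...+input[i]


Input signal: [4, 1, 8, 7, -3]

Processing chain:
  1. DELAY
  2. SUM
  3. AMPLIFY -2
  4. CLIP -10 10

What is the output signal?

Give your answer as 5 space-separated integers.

Answer: 0 -8 -10 -10 -10

Derivation:
Input: [4, 1, 8, 7, -3]
Stage 1 (DELAY): [0, 4, 1, 8, 7] = [0, 4, 1, 8, 7] -> [0, 4, 1, 8, 7]
Stage 2 (SUM): sum[0..0]=0, sum[0..1]=4, sum[0..2]=5, sum[0..3]=13, sum[0..4]=20 -> [0, 4, 5, 13, 20]
Stage 3 (AMPLIFY -2): 0*-2=0, 4*-2=-8, 5*-2=-10, 13*-2=-26, 20*-2=-40 -> [0, -8, -10, -26, -40]
Stage 4 (CLIP -10 10): clip(0,-10,10)=0, clip(-8,-10,10)=-8, clip(-10,-10,10)=-10, clip(-26,-10,10)=-10, clip(-40,-10,10)=-10 -> [0, -8, -10, -10, -10]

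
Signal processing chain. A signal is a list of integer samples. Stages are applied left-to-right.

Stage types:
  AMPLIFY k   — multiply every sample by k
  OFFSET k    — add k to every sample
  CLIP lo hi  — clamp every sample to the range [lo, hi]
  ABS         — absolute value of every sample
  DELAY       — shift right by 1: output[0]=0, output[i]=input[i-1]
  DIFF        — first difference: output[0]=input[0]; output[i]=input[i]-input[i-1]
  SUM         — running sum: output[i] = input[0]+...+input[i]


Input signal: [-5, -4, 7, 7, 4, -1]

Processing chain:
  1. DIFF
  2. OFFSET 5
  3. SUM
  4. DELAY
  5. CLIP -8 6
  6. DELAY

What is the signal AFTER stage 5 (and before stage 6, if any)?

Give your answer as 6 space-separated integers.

Input: [-5, -4, 7, 7, 4, -1]
Stage 1 (DIFF): s[0]=-5, -4--5=1, 7--4=11, 7-7=0, 4-7=-3, -1-4=-5 -> [-5, 1, 11, 0, -3, -5]
Stage 2 (OFFSET 5): -5+5=0, 1+5=6, 11+5=16, 0+5=5, -3+5=2, -5+5=0 -> [0, 6, 16, 5, 2, 0]
Stage 3 (SUM): sum[0..0]=0, sum[0..1]=6, sum[0..2]=22, sum[0..3]=27, sum[0..4]=29, sum[0..5]=29 -> [0, 6, 22, 27, 29, 29]
Stage 4 (DELAY): [0, 0, 6, 22, 27, 29] = [0, 0, 6, 22, 27, 29] -> [0, 0, 6, 22, 27, 29]
Stage 5 (CLIP -8 6): clip(0,-8,6)=0, clip(0,-8,6)=0, clip(6,-8,6)=6, clip(22,-8,6)=6, clip(27,-8,6)=6, clip(29,-8,6)=6 -> [0, 0, 6, 6, 6, 6]

Answer: 0 0 6 6 6 6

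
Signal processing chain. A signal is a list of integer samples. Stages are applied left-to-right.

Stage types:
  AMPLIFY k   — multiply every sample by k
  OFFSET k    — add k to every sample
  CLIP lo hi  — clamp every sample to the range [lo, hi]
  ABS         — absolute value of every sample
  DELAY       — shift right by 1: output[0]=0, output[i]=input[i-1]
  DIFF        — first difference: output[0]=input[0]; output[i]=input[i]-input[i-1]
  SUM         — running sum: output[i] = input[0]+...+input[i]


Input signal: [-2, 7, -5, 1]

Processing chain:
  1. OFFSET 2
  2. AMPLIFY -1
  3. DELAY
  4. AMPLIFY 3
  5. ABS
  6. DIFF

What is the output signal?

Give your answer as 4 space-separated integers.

Answer: 0 0 27 -18

Derivation:
Input: [-2, 7, -5, 1]
Stage 1 (OFFSET 2): -2+2=0, 7+2=9, -5+2=-3, 1+2=3 -> [0, 9, -3, 3]
Stage 2 (AMPLIFY -1): 0*-1=0, 9*-1=-9, -3*-1=3, 3*-1=-3 -> [0, -9, 3, -3]
Stage 3 (DELAY): [0, 0, -9, 3] = [0, 0, -9, 3] -> [0, 0, -9, 3]
Stage 4 (AMPLIFY 3): 0*3=0, 0*3=0, -9*3=-27, 3*3=9 -> [0, 0, -27, 9]
Stage 5 (ABS): |0|=0, |0|=0, |-27|=27, |9|=9 -> [0, 0, 27, 9]
Stage 6 (DIFF): s[0]=0, 0-0=0, 27-0=27, 9-27=-18 -> [0, 0, 27, -18]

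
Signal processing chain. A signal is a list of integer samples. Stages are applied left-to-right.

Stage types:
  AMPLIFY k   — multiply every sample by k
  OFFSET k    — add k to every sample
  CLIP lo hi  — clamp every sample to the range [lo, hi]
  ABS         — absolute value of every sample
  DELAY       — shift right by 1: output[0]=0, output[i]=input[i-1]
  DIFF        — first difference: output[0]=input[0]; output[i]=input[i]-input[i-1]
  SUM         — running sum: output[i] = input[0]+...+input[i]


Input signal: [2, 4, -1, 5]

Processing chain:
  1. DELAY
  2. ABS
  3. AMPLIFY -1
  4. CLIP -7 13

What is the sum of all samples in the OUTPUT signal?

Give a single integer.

Answer: -7

Derivation:
Input: [2, 4, -1, 5]
Stage 1 (DELAY): [0, 2, 4, -1] = [0, 2, 4, -1] -> [0, 2, 4, -1]
Stage 2 (ABS): |0|=0, |2|=2, |4|=4, |-1|=1 -> [0, 2, 4, 1]
Stage 3 (AMPLIFY -1): 0*-1=0, 2*-1=-2, 4*-1=-4, 1*-1=-1 -> [0, -2, -4, -1]
Stage 4 (CLIP -7 13): clip(0,-7,13)=0, clip(-2,-7,13)=-2, clip(-4,-7,13)=-4, clip(-1,-7,13)=-1 -> [0, -2, -4, -1]
Output sum: -7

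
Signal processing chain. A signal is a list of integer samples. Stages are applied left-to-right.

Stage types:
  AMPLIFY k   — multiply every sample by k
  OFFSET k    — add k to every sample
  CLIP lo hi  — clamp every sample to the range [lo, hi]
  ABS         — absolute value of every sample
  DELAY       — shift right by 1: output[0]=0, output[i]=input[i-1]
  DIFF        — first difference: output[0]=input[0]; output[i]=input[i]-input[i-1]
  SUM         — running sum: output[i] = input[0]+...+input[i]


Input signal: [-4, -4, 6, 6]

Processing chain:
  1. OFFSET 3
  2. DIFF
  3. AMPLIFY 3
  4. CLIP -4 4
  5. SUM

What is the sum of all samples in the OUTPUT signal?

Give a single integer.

Answer: -4

Derivation:
Input: [-4, -4, 6, 6]
Stage 1 (OFFSET 3): -4+3=-1, -4+3=-1, 6+3=9, 6+3=9 -> [-1, -1, 9, 9]
Stage 2 (DIFF): s[0]=-1, -1--1=0, 9--1=10, 9-9=0 -> [-1, 0, 10, 0]
Stage 3 (AMPLIFY 3): -1*3=-3, 0*3=0, 10*3=30, 0*3=0 -> [-3, 0, 30, 0]
Stage 4 (CLIP -4 4): clip(-3,-4,4)=-3, clip(0,-4,4)=0, clip(30,-4,4)=4, clip(0,-4,4)=0 -> [-3, 0, 4, 0]
Stage 5 (SUM): sum[0..0]=-3, sum[0..1]=-3, sum[0..2]=1, sum[0..3]=1 -> [-3, -3, 1, 1]
Output sum: -4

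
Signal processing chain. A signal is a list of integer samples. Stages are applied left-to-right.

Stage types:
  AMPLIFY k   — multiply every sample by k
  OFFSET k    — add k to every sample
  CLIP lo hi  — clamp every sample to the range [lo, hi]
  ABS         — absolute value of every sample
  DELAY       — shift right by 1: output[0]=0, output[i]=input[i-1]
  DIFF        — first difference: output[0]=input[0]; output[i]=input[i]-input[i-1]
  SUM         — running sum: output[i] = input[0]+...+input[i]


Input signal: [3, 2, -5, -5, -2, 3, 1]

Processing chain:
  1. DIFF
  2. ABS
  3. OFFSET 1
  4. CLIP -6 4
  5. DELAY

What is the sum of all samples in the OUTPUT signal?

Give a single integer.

Input: [3, 2, -5, -5, -2, 3, 1]
Stage 1 (DIFF): s[0]=3, 2-3=-1, -5-2=-7, -5--5=0, -2--5=3, 3--2=5, 1-3=-2 -> [3, -1, -7, 0, 3, 5, -2]
Stage 2 (ABS): |3|=3, |-1|=1, |-7|=7, |0|=0, |3|=3, |5|=5, |-2|=2 -> [3, 1, 7, 0, 3, 5, 2]
Stage 3 (OFFSET 1): 3+1=4, 1+1=2, 7+1=8, 0+1=1, 3+1=4, 5+1=6, 2+1=3 -> [4, 2, 8, 1, 4, 6, 3]
Stage 4 (CLIP -6 4): clip(4,-6,4)=4, clip(2,-6,4)=2, clip(8,-6,4)=4, clip(1,-6,4)=1, clip(4,-6,4)=4, clip(6,-6,4)=4, clip(3,-6,4)=3 -> [4, 2, 4, 1, 4, 4, 3]
Stage 5 (DELAY): [0, 4, 2, 4, 1, 4, 4] = [0, 4, 2, 4, 1, 4, 4] -> [0, 4, 2, 4, 1, 4, 4]
Output sum: 19

Answer: 19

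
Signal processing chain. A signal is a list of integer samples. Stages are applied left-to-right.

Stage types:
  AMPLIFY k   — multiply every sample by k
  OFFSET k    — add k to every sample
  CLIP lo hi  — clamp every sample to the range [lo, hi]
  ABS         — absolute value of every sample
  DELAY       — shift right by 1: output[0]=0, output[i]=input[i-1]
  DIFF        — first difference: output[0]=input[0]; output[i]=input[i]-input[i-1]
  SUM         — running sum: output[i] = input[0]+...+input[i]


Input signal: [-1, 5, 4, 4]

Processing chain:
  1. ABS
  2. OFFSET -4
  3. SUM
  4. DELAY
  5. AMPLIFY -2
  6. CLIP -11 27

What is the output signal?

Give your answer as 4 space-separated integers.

Answer: 0 6 4 4

Derivation:
Input: [-1, 5, 4, 4]
Stage 1 (ABS): |-1|=1, |5|=5, |4|=4, |4|=4 -> [1, 5, 4, 4]
Stage 2 (OFFSET -4): 1+-4=-3, 5+-4=1, 4+-4=0, 4+-4=0 -> [-3, 1, 0, 0]
Stage 3 (SUM): sum[0..0]=-3, sum[0..1]=-2, sum[0..2]=-2, sum[0..3]=-2 -> [-3, -2, -2, -2]
Stage 4 (DELAY): [0, -3, -2, -2] = [0, -3, -2, -2] -> [0, -3, -2, -2]
Stage 5 (AMPLIFY -2): 0*-2=0, -3*-2=6, -2*-2=4, -2*-2=4 -> [0, 6, 4, 4]
Stage 6 (CLIP -11 27): clip(0,-11,27)=0, clip(6,-11,27)=6, clip(4,-11,27)=4, clip(4,-11,27)=4 -> [0, 6, 4, 4]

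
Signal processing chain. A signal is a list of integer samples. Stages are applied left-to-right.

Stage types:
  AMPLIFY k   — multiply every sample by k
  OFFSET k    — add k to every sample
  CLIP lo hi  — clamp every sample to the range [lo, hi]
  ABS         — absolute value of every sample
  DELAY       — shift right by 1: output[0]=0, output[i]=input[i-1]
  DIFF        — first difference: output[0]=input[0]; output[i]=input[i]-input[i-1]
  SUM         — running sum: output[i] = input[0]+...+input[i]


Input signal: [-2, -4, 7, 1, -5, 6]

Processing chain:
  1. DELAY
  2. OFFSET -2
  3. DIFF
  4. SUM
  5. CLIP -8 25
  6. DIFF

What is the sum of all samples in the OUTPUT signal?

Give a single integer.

Answer: -7

Derivation:
Input: [-2, -4, 7, 1, -5, 6]
Stage 1 (DELAY): [0, -2, -4, 7, 1, -5] = [0, -2, -4, 7, 1, -5] -> [0, -2, -4, 7, 1, -5]
Stage 2 (OFFSET -2): 0+-2=-2, -2+-2=-4, -4+-2=-6, 7+-2=5, 1+-2=-1, -5+-2=-7 -> [-2, -4, -6, 5, -1, -7]
Stage 3 (DIFF): s[0]=-2, -4--2=-2, -6--4=-2, 5--6=11, -1-5=-6, -7--1=-6 -> [-2, -2, -2, 11, -6, -6]
Stage 4 (SUM): sum[0..0]=-2, sum[0..1]=-4, sum[0..2]=-6, sum[0..3]=5, sum[0..4]=-1, sum[0..5]=-7 -> [-2, -4, -6, 5, -1, -7]
Stage 5 (CLIP -8 25): clip(-2,-8,25)=-2, clip(-4,-8,25)=-4, clip(-6,-8,25)=-6, clip(5,-8,25)=5, clip(-1,-8,25)=-1, clip(-7,-8,25)=-7 -> [-2, -4, -6, 5, -1, -7]
Stage 6 (DIFF): s[0]=-2, -4--2=-2, -6--4=-2, 5--6=11, -1-5=-6, -7--1=-6 -> [-2, -2, -2, 11, -6, -6]
Output sum: -7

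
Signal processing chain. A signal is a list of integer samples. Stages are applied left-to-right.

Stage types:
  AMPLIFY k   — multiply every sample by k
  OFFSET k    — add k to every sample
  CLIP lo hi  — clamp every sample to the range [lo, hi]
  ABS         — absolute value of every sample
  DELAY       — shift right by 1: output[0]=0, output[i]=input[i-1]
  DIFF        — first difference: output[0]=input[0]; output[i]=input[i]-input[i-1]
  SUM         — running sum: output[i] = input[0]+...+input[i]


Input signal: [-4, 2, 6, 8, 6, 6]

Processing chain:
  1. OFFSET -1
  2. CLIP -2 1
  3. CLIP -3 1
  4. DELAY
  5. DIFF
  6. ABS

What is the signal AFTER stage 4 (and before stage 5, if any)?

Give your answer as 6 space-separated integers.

Answer: 0 -2 1 1 1 1

Derivation:
Input: [-4, 2, 6, 8, 6, 6]
Stage 1 (OFFSET -1): -4+-1=-5, 2+-1=1, 6+-1=5, 8+-1=7, 6+-1=5, 6+-1=5 -> [-5, 1, 5, 7, 5, 5]
Stage 2 (CLIP -2 1): clip(-5,-2,1)=-2, clip(1,-2,1)=1, clip(5,-2,1)=1, clip(7,-2,1)=1, clip(5,-2,1)=1, clip(5,-2,1)=1 -> [-2, 1, 1, 1, 1, 1]
Stage 3 (CLIP -3 1): clip(-2,-3,1)=-2, clip(1,-3,1)=1, clip(1,-3,1)=1, clip(1,-3,1)=1, clip(1,-3,1)=1, clip(1,-3,1)=1 -> [-2, 1, 1, 1, 1, 1]
Stage 4 (DELAY): [0, -2, 1, 1, 1, 1] = [0, -2, 1, 1, 1, 1] -> [0, -2, 1, 1, 1, 1]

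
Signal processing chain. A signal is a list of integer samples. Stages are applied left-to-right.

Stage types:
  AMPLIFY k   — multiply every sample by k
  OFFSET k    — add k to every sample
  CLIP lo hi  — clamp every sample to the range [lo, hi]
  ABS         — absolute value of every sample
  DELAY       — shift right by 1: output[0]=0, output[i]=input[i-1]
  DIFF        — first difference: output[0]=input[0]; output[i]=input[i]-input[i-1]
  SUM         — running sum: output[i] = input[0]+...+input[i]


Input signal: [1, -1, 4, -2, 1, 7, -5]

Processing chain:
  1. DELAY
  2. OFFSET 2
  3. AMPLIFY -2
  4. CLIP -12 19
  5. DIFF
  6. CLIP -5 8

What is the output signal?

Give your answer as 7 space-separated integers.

Input: [1, -1, 4, -2, 1, 7, -5]
Stage 1 (DELAY): [0, 1, -1, 4, -2, 1, 7] = [0, 1, -1, 4, -2, 1, 7] -> [0, 1, -1, 4, -2, 1, 7]
Stage 2 (OFFSET 2): 0+2=2, 1+2=3, -1+2=1, 4+2=6, -2+2=0, 1+2=3, 7+2=9 -> [2, 3, 1, 6, 0, 3, 9]
Stage 3 (AMPLIFY -2): 2*-2=-4, 3*-2=-6, 1*-2=-2, 6*-2=-12, 0*-2=0, 3*-2=-6, 9*-2=-18 -> [-4, -6, -2, -12, 0, -6, -18]
Stage 4 (CLIP -12 19): clip(-4,-12,19)=-4, clip(-6,-12,19)=-6, clip(-2,-12,19)=-2, clip(-12,-12,19)=-12, clip(0,-12,19)=0, clip(-6,-12,19)=-6, clip(-18,-12,19)=-12 -> [-4, -6, -2, -12, 0, -6, -12]
Stage 5 (DIFF): s[0]=-4, -6--4=-2, -2--6=4, -12--2=-10, 0--12=12, -6-0=-6, -12--6=-6 -> [-4, -2, 4, -10, 12, -6, -6]
Stage 6 (CLIP -5 8): clip(-4,-5,8)=-4, clip(-2,-5,8)=-2, clip(4,-5,8)=4, clip(-10,-5,8)=-5, clip(12,-5,8)=8, clip(-6,-5,8)=-5, clip(-6,-5,8)=-5 -> [-4, -2, 4, -5, 8, -5, -5]

Answer: -4 -2 4 -5 8 -5 -5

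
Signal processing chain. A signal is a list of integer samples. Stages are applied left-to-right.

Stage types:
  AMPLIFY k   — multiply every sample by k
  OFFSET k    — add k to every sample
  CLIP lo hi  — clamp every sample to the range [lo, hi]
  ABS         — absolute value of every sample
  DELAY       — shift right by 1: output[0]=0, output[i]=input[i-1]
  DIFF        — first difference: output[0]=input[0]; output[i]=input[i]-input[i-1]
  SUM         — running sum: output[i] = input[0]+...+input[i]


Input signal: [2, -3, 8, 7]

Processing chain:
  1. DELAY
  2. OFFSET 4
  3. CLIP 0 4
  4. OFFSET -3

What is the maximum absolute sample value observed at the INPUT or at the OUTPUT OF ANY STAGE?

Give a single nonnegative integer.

Input: [2, -3, 8, 7] (max |s|=8)
Stage 1 (DELAY): [0, 2, -3, 8] = [0, 2, -3, 8] -> [0, 2, -3, 8] (max |s|=8)
Stage 2 (OFFSET 4): 0+4=4, 2+4=6, -3+4=1, 8+4=12 -> [4, 6, 1, 12] (max |s|=12)
Stage 3 (CLIP 0 4): clip(4,0,4)=4, clip(6,0,4)=4, clip(1,0,4)=1, clip(12,0,4)=4 -> [4, 4, 1, 4] (max |s|=4)
Stage 4 (OFFSET -3): 4+-3=1, 4+-3=1, 1+-3=-2, 4+-3=1 -> [1, 1, -2, 1] (max |s|=2)
Overall max amplitude: 12

Answer: 12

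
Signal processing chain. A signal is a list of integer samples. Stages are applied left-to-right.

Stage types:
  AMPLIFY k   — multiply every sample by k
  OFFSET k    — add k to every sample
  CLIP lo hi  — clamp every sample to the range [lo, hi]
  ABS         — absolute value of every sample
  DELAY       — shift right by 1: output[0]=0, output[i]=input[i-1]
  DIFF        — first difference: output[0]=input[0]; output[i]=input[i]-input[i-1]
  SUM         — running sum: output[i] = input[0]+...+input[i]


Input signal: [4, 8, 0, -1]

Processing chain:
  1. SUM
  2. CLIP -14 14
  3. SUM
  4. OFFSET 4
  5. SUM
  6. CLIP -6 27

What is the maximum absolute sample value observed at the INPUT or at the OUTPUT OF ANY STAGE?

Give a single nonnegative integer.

Input: [4, 8, 0, -1] (max |s|=8)
Stage 1 (SUM): sum[0..0]=4, sum[0..1]=12, sum[0..2]=12, sum[0..3]=11 -> [4, 12, 12, 11] (max |s|=12)
Stage 2 (CLIP -14 14): clip(4,-14,14)=4, clip(12,-14,14)=12, clip(12,-14,14)=12, clip(11,-14,14)=11 -> [4, 12, 12, 11] (max |s|=12)
Stage 3 (SUM): sum[0..0]=4, sum[0..1]=16, sum[0..2]=28, sum[0..3]=39 -> [4, 16, 28, 39] (max |s|=39)
Stage 4 (OFFSET 4): 4+4=8, 16+4=20, 28+4=32, 39+4=43 -> [8, 20, 32, 43] (max |s|=43)
Stage 5 (SUM): sum[0..0]=8, sum[0..1]=28, sum[0..2]=60, sum[0..3]=103 -> [8, 28, 60, 103] (max |s|=103)
Stage 6 (CLIP -6 27): clip(8,-6,27)=8, clip(28,-6,27)=27, clip(60,-6,27)=27, clip(103,-6,27)=27 -> [8, 27, 27, 27] (max |s|=27)
Overall max amplitude: 103

Answer: 103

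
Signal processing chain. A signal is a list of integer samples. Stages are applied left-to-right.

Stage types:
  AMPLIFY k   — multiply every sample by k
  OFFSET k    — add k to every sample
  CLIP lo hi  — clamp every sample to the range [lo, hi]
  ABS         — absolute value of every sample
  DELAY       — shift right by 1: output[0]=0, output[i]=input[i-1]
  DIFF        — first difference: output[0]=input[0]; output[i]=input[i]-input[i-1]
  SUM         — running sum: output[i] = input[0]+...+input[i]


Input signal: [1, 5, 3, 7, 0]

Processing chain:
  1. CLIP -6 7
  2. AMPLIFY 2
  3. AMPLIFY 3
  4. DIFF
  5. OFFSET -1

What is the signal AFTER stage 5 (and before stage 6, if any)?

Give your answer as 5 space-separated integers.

Input: [1, 5, 3, 7, 0]
Stage 1 (CLIP -6 7): clip(1,-6,7)=1, clip(5,-6,7)=5, clip(3,-6,7)=3, clip(7,-6,7)=7, clip(0,-6,7)=0 -> [1, 5, 3, 7, 0]
Stage 2 (AMPLIFY 2): 1*2=2, 5*2=10, 3*2=6, 7*2=14, 0*2=0 -> [2, 10, 6, 14, 0]
Stage 3 (AMPLIFY 3): 2*3=6, 10*3=30, 6*3=18, 14*3=42, 0*3=0 -> [6, 30, 18, 42, 0]
Stage 4 (DIFF): s[0]=6, 30-6=24, 18-30=-12, 42-18=24, 0-42=-42 -> [6, 24, -12, 24, -42]
Stage 5 (OFFSET -1): 6+-1=5, 24+-1=23, -12+-1=-13, 24+-1=23, -42+-1=-43 -> [5, 23, -13, 23, -43]

Answer: 5 23 -13 23 -43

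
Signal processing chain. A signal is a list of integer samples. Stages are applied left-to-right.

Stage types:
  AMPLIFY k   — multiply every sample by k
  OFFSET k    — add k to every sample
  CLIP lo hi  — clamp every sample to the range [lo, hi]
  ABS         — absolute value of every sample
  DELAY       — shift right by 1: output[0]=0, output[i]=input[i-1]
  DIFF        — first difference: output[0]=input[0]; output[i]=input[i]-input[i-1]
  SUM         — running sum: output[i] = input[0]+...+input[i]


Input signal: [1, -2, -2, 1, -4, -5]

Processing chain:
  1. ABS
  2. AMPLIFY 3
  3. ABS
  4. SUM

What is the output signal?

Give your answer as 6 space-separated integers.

Input: [1, -2, -2, 1, -4, -5]
Stage 1 (ABS): |1|=1, |-2|=2, |-2|=2, |1|=1, |-4|=4, |-5|=5 -> [1, 2, 2, 1, 4, 5]
Stage 2 (AMPLIFY 3): 1*3=3, 2*3=6, 2*3=6, 1*3=3, 4*3=12, 5*3=15 -> [3, 6, 6, 3, 12, 15]
Stage 3 (ABS): |3|=3, |6|=6, |6|=6, |3|=3, |12|=12, |15|=15 -> [3, 6, 6, 3, 12, 15]
Stage 4 (SUM): sum[0..0]=3, sum[0..1]=9, sum[0..2]=15, sum[0..3]=18, sum[0..4]=30, sum[0..5]=45 -> [3, 9, 15, 18, 30, 45]

Answer: 3 9 15 18 30 45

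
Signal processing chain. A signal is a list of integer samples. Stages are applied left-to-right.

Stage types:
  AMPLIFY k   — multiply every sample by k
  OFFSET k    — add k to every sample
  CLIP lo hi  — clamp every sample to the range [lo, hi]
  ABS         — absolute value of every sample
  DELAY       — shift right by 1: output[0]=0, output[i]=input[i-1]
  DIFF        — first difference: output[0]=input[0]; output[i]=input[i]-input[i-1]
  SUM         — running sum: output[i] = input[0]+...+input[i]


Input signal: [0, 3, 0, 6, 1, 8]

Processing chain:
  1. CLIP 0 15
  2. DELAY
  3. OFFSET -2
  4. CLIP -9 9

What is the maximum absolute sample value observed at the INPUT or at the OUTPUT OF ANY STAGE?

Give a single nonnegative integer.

Answer: 8

Derivation:
Input: [0, 3, 0, 6, 1, 8] (max |s|=8)
Stage 1 (CLIP 0 15): clip(0,0,15)=0, clip(3,0,15)=3, clip(0,0,15)=0, clip(6,0,15)=6, clip(1,0,15)=1, clip(8,0,15)=8 -> [0, 3, 0, 6, 1, 8] (max |s|=8)
Stage 2 (DELAY): [0, 0, 3, 0, 6, 1] = [0, 0, 3, 0, 6, 1] -> [0, 0, 3, 0, 6, 1] (max |s|=6)
Stage 3 (OFFSET -2): 0+-2=-2, 0+-2=-2, 3+-2=1, 0+-2=-2, 6+-2=4, 1+-2=-1 -> [-2, -2, 1, -2, 4, -1] (max |s|=4)
Stage 4 (CLIP -9 9): clip(-2,-9,9)=-2, clip(-2,-9,9)=-2, clip(1,-9,9)=1, clip(-2,-9,9)=-2, clip(4,-9,9)=4, clip(-1,-9,9)=-1 -> [-2, -2, 1, -2, 4, -1] (max |s|=4)
Overall max amplitude: 8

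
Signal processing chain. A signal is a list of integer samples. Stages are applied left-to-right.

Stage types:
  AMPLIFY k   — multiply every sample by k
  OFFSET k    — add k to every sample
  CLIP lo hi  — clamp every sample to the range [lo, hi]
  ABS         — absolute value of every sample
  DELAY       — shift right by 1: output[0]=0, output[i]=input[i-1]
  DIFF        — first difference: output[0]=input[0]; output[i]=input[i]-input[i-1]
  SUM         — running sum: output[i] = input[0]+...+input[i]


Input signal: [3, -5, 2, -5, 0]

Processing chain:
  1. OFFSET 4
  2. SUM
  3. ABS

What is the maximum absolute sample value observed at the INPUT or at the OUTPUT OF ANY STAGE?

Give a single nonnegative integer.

Input: [3, -5, 2, -5, 0] (max |s|=5)
Stage 1 (OFFSET 4): 3+4=7, -5+4=-1, 2+4=6, -5+4=-1, 0+4=4 -> [7, -1, 6, -1, 4] (max |s|=7)
Stage 2 (SUM): sum[0..0]=7, sum[0..1]=6, sum[0..2]=12, sum[0..3]=11, sum[0..4]=15 -> [7, 6, 12, 11, 15] (max |s|=15)
Stage 3 (ABS): |7|=7, |6|=6, |12|=12, |11|=11, |15|=15 -> [7, 6, 12, 11, 15] (max |s|=15)
Overall max amplitude: 15

Answer: 15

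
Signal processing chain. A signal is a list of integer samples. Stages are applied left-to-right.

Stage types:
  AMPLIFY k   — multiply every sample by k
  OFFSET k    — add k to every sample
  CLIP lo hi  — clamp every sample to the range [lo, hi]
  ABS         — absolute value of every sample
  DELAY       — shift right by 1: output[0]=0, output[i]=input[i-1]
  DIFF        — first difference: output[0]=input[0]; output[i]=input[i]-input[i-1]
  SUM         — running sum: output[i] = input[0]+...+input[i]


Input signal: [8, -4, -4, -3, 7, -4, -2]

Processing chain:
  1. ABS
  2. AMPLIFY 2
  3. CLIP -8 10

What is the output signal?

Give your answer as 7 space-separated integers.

Answer: 10 8 8 6 10 8 4

Derivation:
Input: [8, -4, -4, -3, 7, -4, -2]
Stage 1 (ABS): |8|=8, |-4|=4, |-4|=4, |-3|=3, |7|=7, |-4|=4, |-2|=2 -> [8, 4, 4, 3, 7, 4, 2]
Stage 2 (AMPLIFY 2): 8*2=16, 4*2=8, 4*2=8, 3*2=6, 7*2=14, 4*2=8, 2*2=4 -> [16, 8, 8, 6, 14, 8, 4]
Stage 3 (CLIP -8 10): clip(16,-8,10)=10, clip(8,-8,10)=8, clip(8,-8,10)=8, clip(6,-8,10)=6, clip(14,-8,10)=10, clip(8,-8,10)=8, clip(4,-8,10)=4 -> [10, 8, 8, 6, 10, 8, 4]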